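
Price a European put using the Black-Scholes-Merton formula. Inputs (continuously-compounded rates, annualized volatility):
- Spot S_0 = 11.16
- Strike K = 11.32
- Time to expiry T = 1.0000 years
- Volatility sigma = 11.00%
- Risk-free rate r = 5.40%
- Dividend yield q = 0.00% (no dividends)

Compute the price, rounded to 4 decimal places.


d1 = (ln(S/K) + (r - q + 0.5*sigma^2) * T) / (sigma * sqrt(T)) = 0.41649895
d2 = d1 - sigma * sqrt(T) = 0.30649895
exp(-rT) = 0.94743211; exp(-qT) = 1.00000000
P = K * exp(-rT) * N(-d2) - S_0 * exp(-qT) * N(-d1)
N(-d1) = 0.33852247; N(-d2) = 0.37961239
P = 11.3200 * 0.94743211 * 0.37961239 - 11.1600 * 1.00000000 * 0.33852247 = 0.2934

Answer: Price = 0.2934


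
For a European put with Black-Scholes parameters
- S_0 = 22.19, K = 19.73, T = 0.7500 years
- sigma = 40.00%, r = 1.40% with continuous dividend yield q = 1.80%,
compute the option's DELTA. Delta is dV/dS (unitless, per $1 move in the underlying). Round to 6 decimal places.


d1 = 0.5037422001; d2 = 0.1573320386
phi(d1) = 0.3514047327; exp(-qT) = 0.9865907163; exp(-rT) = 0.9895549326
N(-d1) = 0.3072212747
Delta = -exp(-qT) * N(-d1) = -0.9865907163 * 0.3072212747 = -0.303102

Answer: Delta = -0.303102


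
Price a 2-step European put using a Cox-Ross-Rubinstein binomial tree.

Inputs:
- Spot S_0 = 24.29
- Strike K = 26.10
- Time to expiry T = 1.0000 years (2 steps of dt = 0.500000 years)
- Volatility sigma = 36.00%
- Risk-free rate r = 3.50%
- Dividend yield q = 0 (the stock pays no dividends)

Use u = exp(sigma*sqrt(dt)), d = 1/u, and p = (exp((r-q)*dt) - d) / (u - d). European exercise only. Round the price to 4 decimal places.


Answer: Price = V(0,0) = 3.9786

Derivation:
dt = T/N = 0.500000
u = exp(sigma*sqrt(dt)) = 1.289892; d = 1/u = 0.775259
p = (exp((r-q)*dt) - d) / (u - d) = 0.471006
Discount per step: exp(-r*dt) = 0.982652
Stock lattice S(k, i) with i counting down-moves:
  k=0: S(0,0) = 24.2900
  k=1: S(1,0) = 31.3315; S(1,1) = 18.8310
  k=2: S(2,0) = 40.4142; S(2,1) = 24.2900; S(2,2) = 14.5989
Terminal payoffs V(N, i) = max(K - S_T, 0):
  V(2,0) = 0.000000; V(2,1) = 1.810000; V(2,2) = 11.501076
Backward induction: V(k, i) = exp(-r*dt) * [p * V(k+1, i) + (1-p) * V(k+1, i+1)].
  V(1,0) = exp(-r*dt) * [p*0.000000 + (1-p)*1.810000] = 0.940869
  V(1,1) = exp(-r*dt) * [p*1.810000 + (1-p)*11.501076] = 6.816188
  V(0,0) = exp(-r*dt) * [p*0.940869 + (1-p)*6.816188] = 3.978639


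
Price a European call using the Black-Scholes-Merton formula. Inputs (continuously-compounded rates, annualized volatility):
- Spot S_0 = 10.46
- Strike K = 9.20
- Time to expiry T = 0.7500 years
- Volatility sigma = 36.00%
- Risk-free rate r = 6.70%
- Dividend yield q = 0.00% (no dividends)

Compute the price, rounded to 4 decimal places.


Answer: Price = 2.2331

Derivation:
d1 = (ln(S/K) + (r - q + 0.5*sigma^2) * T) / (sigma * sqrt(T)) = 0.72876030
d2 = d1 - sigma * sqrt(T) = 0.41699115
exp(-rT) = 0.95099165; exp(-qT) = 1.00000000
C = S_0 * exp(-qT) * N(d1) - K * exp(-rT) * N(d2)
N(d1) = 0.76692585; N(d2) = 0.66165756
C = 10.4600 * 1.00000000 * 0.76692585 - 9.2000 * 0.95099165 * 0.66165756 = 2.2331


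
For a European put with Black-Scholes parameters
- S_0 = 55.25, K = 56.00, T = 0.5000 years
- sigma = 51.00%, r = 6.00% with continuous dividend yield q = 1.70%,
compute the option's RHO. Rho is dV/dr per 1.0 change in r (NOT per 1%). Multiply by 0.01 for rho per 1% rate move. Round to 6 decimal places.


d1 = 0.2025421403; d2 = -0.1580823181
phi(d1) = 0.3908426645; exp(-qT) = 0.9915360229; exp(-rT) = 0.9704455335
N(-d2) = 0.5628040332
Rho = -K*T*exp(-rT)*N(-d2) = -56.0000 * 0.5000 * 0.9704455335 * 0.5628040332 = -15.292778

Answer: Rho = -15.292778


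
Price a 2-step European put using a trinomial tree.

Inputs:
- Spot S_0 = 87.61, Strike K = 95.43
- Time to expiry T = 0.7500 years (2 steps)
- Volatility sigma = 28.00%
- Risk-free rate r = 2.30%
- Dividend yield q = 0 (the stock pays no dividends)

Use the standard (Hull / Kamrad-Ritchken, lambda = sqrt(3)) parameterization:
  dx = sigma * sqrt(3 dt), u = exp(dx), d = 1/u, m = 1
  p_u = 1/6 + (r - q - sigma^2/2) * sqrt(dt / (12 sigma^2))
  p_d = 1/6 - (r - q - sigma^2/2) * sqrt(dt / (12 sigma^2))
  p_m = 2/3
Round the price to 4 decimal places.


Answer: Price = V(0,0) = 12.3203

Derivation:
dt = T/N = 0.375000; dx = sigma*sqrt(3*dt) = 0.296985
u = exp(dx) = 1.345795; d = 1/u = 0.743055
p_u = 0.156439, p_m = 0.666667, p_d = 0.176894
Discount per step: exp(-r*dt) = 0.991412
Stock lattice S(k, j) with j the centered position index:
  k=0: S(0,+0) = 87.6100
  k=1: S(1,-1) = 65.0991; S(1,+0) = 87.6100; S(1,+1) = 117.9051
  k=2: S(2,-2) = 48.3722; S(2,-1) = 65.0991; S(2,+0) = 87.6100; S(2,+1) = 117.9051; S(2,+2) = 158.6761
Terminal payoffs V(N, j) = max(K - S_T, 0):
  V(2,-2) = 47.057791; V(2,-1) = 30.330928; V(2,+0) = 7.820000; V(2,+1) = 0.000000; V(2,+2) = 0.000000
Backward induction: V(k, j) = exp(-r*dt) * [p_u * V(k+1, j+1) + p_m * V(k+1, j) + p_d * V(k+1, j-1)]
  V(1,-1) = exp(-r*dt) * [p_u*7.820000 + p_m*30.330928 + p_d*47.057791] = 29.512586
  V(1,+0) = exp(-r*dt) * [p_u*0.000000 + p_m*7.820000 + p_d*30.330928] = 10.487857
  V(1,+1) = exp(-r*dt) * [p_u*0.000000 + p_m*0.000000 + p_d*7.820000] = 1.371435
  V(0,+0) = exp(-r*dt) * [p_u*1.371435 + p_m*10.487857 + p_d*29.512586] = 12.320341


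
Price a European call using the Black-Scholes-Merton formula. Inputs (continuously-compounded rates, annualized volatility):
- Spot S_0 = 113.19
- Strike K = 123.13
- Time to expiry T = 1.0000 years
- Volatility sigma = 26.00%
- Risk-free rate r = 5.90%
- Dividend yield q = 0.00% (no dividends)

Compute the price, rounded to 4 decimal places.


d1 = (ln(S/K) + (r - q + 0.5*sigma^2) * T) / (sigma * sqrt(T)) = 0.03318121
d2 = d1 - sigma * sqrt(T) = -0.22681879
exp(-rT) = 0.94270677; exp(-qT) = 1.00000000
C = S_0 * exp(-qT) * N(d1) - K * exp(-rT) * N(d2)
N(d1) = 0.51323496; N(d2) = 0.41028233
C = 113.1900 * 1.00000000 * 0.51323496 - 123.1300 * 0.94270677 * 0.41028233 = 10.4693

Answer: Price = 10.4693


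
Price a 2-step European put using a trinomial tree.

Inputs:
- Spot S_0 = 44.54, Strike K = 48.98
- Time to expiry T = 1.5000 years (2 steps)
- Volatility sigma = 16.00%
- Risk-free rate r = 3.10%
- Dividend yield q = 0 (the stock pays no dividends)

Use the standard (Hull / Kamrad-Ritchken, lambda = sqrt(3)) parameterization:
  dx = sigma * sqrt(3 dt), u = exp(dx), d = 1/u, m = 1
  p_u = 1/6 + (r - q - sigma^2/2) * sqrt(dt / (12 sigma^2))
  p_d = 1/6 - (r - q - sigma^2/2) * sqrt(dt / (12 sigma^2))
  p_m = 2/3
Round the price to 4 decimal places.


Answer: Price = V(0,0) = 4.9561

Derivation:
dt = T/N = 0.750000; dx = sigma*sqrt(3*dt) = 0.240000
u = exp(dx) = 1.271249; d = 1/u = 0.786628
p_u = 0.195104, p_m = 0.666667, p_d = 0.138229
Discount per step: exp(-r*dt) = 0.977018
Stock lattice S(k, j) with j the centered position index:
  k=0: S(0,+0) = 44.5400
  k=1: S(1,-1) = 35.0364; S(1,+0) = 44.5400; S(1,+1) = 56.6214
  k=2: S(2,-2) = 27.5606; S(2,-1) = 35.0364; S(2,+0) = 44.5400; S(2,+1) = 56.6214; S(2,+2) = 71.9800
Terminal payoffs V(N, j) = max(K - S_T, 0):
  V(2,-2) = 21.419388; V(2,-1) = 13.943595; V(2,+0) = 4.440000; V(2,+1) = 0.000000; V(2,+2) = 0.000000
Backward induction: V(k, j) = exp(-r*dt) * [p_u * V(k+1, j+1) + p_m * V(k+1, j) + p_d * V(k+1, j-1)]
  V(1,-1) = exp(-r*dt) * [p_u*4.440000 + p_m*13.943595 + p_d*21.419388] = 12.821192
  V(1,+0) = exp(-r*dt) * [p_u*0.000000 + p_m*4.440000 + p_d*13.943595] = 4.775090
  V(1,+1) = exp(-r*dt) * [p_u*0.000000 + p_m*0.000000 + p_d*4.440000] = 0.599633
  V(0,+0) = exp(-r*dt) * [p_u*0.599633 + p_m*4.775090 + p_d*12.821192] = 4.956068


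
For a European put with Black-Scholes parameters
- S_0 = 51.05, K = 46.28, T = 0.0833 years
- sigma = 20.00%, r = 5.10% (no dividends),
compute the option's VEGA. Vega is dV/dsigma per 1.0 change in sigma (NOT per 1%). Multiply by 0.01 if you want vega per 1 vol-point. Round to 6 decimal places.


Answer: Vega = 1.159344

Derivation:
d1 = 1.8018654544; d2 = 1.7441419757
phi(d1) = 0.0786853657; exp(-qT) = 1.0000000000; exp(-rT) = 0.9957607113
Vega = S * exp(-qT) * phi(d1) * sqrt(T) = 51.0500 * 1.0000000000 * 0.0786853657 * 0.2886173938 = 1.159344


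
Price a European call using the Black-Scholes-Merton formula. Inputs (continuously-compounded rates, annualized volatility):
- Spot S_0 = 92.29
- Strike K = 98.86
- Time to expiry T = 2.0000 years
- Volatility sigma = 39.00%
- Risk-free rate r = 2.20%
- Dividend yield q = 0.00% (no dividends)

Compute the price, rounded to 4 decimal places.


Answer: Price = 19.1666

Derivation:
d1 = (ln(S/K) + (r - q + 0.5*sigma^2) * T) / (sigma * sqrt(T)) = 0.23086327
d2 = d1 - sigma * sqrt(T) = -0.32068002
exp(-rT) = 0.95695396; exp(-qT) = 1.00000000
C = S_0 * exp(-qT) * N(d1) - K * exp(-rT) * N(d2)
N(d1) = 0.59128949; N(d2) = 0.37422644
C = 92.2900 * 1.00000000 * 0.59128949 - 98.8600 * 0.95695396 * 0.37422644 = 19.1666


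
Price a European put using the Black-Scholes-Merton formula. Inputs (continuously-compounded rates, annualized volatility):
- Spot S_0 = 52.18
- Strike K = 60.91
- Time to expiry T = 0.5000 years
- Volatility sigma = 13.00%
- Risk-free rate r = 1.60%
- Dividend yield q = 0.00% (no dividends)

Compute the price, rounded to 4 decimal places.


Answer: Price = 8.3657

Derivation:
d1 = (ln(S/K) + (r - q + 0.5*sigma^2) * T) / (sigma * sqrt(T)) = -1.54990284
d2 = d1 - sigma * sqrt(T) = -1.64182672
exp(-rT) = 0.99203191; exp(-qT) = 1.00000000
P = K * exp(-rT) * N(-d2) - S_0 * exp(-qT) * N(-d1)
N(-d1) = 0.93941758; N(-d2) = 0.94968704
P = 60.9100 * 0.99203191 * 0.94968704 - 52.1800 * 1.00000000 * 0.93941758 = 8.3657


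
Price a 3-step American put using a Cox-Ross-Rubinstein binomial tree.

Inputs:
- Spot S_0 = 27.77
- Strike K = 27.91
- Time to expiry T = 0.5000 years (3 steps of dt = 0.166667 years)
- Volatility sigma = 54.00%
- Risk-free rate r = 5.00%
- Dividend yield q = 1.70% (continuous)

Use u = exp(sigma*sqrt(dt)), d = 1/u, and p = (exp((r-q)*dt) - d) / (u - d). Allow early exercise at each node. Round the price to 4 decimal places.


Answer: Price = V(0,0) = 4.3859

Derivation:
dt = T/N = 0.166667
u = exp(sigma*sqrt(dt)) = 1.246643; d = 1/u = 0.802154
p = (exp((r-q)*dt) - d) / (u - d) = 0.457516
Discount per step: exp(-r*dt) = 0.991701
Stock lattice S(k, i) with i counting down-moves:
  k=0: S(0,0) = 27.7700
  k=1: S(1,0) = 34.6193; S(1,1) = 22.2758
  k=2: S(2,0) = 43.1579; S(2,1) = 27.7700; S(2,2) = 17.8687
  k=3: S(3,0) = 53.8024; S(3,1) = 34.6193; S(3,2) = 22.2758; S(3,3) = 14.3334
Terminal payoffs V(N, i) = max(K - S_T, 0):
  V(3,0) = 0.000000; V(3,1) = 0.000000; V(3,2) = 5.634170; V(3,3) = 13.576577
Backward induction: V(k, i) = exp(-r*dt) * [p * V(k+1, i) + (1-p) * V(k+1, i+1)]; then take max(V_cont, immediate exercise) for American.
  V(2,0) = exp(-r*dt) * [p*0.000000 + (1-p)*0.000000] = 0.000000; exercise = 0.000000; V(2,0) = max -> 0.000000
  V(2,1) = exp(-r*dt) * [p*0.000000 + (1-p)*5.634170] = 3.031080; exercise = 0.140000; V(2,1) = max -> 3.031080
  V(2,2) = exp(-r*dt) * [p*5.634170 + (1-p)*13.576577] = 9.860283; exercise = 10.041343; V(2,2) = max -> 10.041343
  V(1,0) = exp(-r*dt) * [p*0.000000 + (1-p)*3.031080] = 1.630665; exercise = 0.000000; V(1,0) = max -> 1.630665
  V(1,1) = exp(-r*dt) * [p*3.031080 + (1-p)*10.041343] = 6.777319; exercise = 5.634170; V(1,1) = max -> 6.777319
  V(0,0) = exp(-r*dt) * [p*1.630665 + (1-p)*6.777319] = 4.385938; exercise = 0.140000; V(0,0) = max -> 4.385938


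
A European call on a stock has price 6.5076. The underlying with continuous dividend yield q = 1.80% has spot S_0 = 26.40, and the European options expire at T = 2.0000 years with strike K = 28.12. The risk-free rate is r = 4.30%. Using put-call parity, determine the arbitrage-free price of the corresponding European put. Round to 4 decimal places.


Put-call parity: C - P = S_0 * exp(-qT) - K * exp(-rT).
S_0 * exp(-qT) = 26.4000 * 0.96464029 = 25.46650375
K * exp(-rT) = 28.1200 * 0.91759423 = 25.80274978
P = C - S*exp(-qT) + K*exp(-rT)
P = 6.5076 - 25.46650375 + 25.80274978 = 6.8438

Answer: Put price = 6.8438


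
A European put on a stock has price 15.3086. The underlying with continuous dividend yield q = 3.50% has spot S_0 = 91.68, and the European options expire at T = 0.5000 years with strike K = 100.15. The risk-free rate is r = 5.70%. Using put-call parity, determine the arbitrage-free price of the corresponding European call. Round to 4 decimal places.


Put-call parity: C - P = S_0 * exp(-qT) - K * exp(-rT).
S_0 * exp(-qT) = 91.6800 * 0.98265224 = 90.08955697
K * exp(-rT) = 100.1500 * 0.97190229 = 97.33601476
C = P + S*exp(-qT) - K*exp(-rT)
C = 15.3086 + 90.08955697 - 97.33601476 = 8.0621

Answer: Call price = 8.0621


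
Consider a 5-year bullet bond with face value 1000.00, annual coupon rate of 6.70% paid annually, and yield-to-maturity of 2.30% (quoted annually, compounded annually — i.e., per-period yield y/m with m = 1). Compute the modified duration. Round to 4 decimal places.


Coupon per period c = face * coupon_rate / m = 67.000000
Periods per year m = 1; per-period yield y/m = 0.023000
Number of cashflows N = 5
Cashflows (t years, CF_t, discount factor 1/(1+y/m)^(m*t), PV):
  t = 1.0000: CF_t = 67.000000, DF = 0.977517, PV = 65.493646
  t = 2.0000: CF_t = 67.000000, DF = 0.955540, PV = 64.021159
  t = 3.0000: CF_t = 67.000000, DF = 0.934056, PV = 62.581779
  t = 4.0000: CF_t = 67.000000, DF = 0.913056, PV = 61.174759
  t = 5.0000: CF_t = 1067.000000, DF = 0.892528, PV = 952.327336
Price P = sum_t PV_t = 1205.598680
First compute Macaulay numerator sum_t t * PV_t:
  t * PV_t at t = 1.0000: 65.493646
  t * PV_t at t = 2.0000: 128.042319
  t * PV_t at t = 3.0000: 187.745336
  t * PV_t at t = 4.0000: 244.699036
  t * PV_t at t = 5.0000: 4761.636682
Macaulay duration D = 5387.617019 / 1205.598680 = 4.468831
Modified duration = D / (1 + y/m) = 4.468831 / (1 + 0.023000) = 4.368359

Answer: Modified duration = 4.3684


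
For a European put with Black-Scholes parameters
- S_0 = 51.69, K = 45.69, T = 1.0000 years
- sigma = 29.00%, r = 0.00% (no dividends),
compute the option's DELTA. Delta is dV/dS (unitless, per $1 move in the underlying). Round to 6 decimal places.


d1 = 0.5704651160; d2 = 0.2804651160
phi(d1) = 0.3390343811; exp(-qT) = 1.0000000000; exp(-rT) = 1.0000000000
N(-d1) = 0.2841811378
Delta = -exp(-qT) * N(-d1) = -1.0000000000 * 0.2841811378 = -0.284181

Answer: Delta = -0.284181


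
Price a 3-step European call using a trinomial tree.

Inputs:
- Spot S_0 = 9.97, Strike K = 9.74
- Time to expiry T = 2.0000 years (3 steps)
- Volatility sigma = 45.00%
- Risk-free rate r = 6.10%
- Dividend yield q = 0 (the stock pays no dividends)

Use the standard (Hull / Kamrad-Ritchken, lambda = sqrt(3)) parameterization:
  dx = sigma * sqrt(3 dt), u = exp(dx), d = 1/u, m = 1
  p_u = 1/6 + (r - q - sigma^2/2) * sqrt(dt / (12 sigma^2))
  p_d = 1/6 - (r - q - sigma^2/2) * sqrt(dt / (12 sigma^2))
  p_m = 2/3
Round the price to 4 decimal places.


Answer: Price = V(0,0) = 2.8697

Derivation:
dt = T/N = 0.666667; dx = sigma*sqrt(3*dt) = 0.636396
u = exp(dx) = 1.889658; d = 1/u = 0.529196
p_u = 0.145584, p_m = 0.666667, p_d = 0.187749
Discount per step: exp(-r*dt) = 0.960149
Stock lattice S(k, j) with j the centered position index:
  k=0: S(0,+0) = 9.9700
  k=1: S(1,-1) = 5.2761; S(1,+0) = 9.9700; S(1,+1) = 18.8399
  k=2: S(2,-2) = 2.7921; S(2,-1) = 5.2761; S(2,+0) = 9.9700; S(2,+1) = 18.8399; S(2,+2) = 35.6010
  k=3: S(3,-3) = 1.4776; S(3,-2) = 2.7921; S(3,-1) = 5.2761; S(3,+0) = 9.9700; S(3,+1) = 18.8399; S(3,+2) = 35.6010; S(3,+3) = 67.2737
Terminal payoffs V(N, j) = max(S_T - K, 0):
  V(3,-3) = 0.000000; V(3,-2) = 0.000000; V(3,-1) = 0.000000; V(3,+0) = 0.230000; V(3,+1) = 9.099895; V(3,+2) = 25.860967; V(3,+3) = 57.533668
Backward induction: V(k, j) = exp(-r*dt) * [p_u * V(k+1, j+1) + p_m * V(k+1, j) + p_d * V(k+1, j-1)]
  V(2,-2) = exp(-r*dt) * [p_u*0.000000 + p_m*0.000000 + p_d*0.000000] = 0.000000
  V(2,-1) = exp(-r*dt) * [p_u*0.230000 + p_m*0.000000 + p_d*0.000000] = 0.032150
  V(2,+0) = exp(-r*dt) * [p_u*9.099895 + p_m*0.230000 + p_d*0.000000] = 1.419231
  V(2,+1) = exp(-r*dt) * [p_u*25.860967 + p_m*9.099895 + p_d*0.230000] = 9.481216
  V(2,+2) = exp(-r*dt) * [p_u*57.533668 + p_m*25.860967 + p_d*9.099895] = 26.236214
  V(1,-1) = exp(-r*dt) * [p_u*1.419231 + p_m*0.032150 + p_d*0.000000] = 0.218963
  V(1,+0) = exp(-r*dt) * [p_u*9.481216 + p_m*1.419231 + p_d*0.032150] = 2.239555
  V(1,+1) = exp(-r*dt) * [p_u*26.236214 + p_m*9.481216 + p_d*1.419231] = 9.992131
  V(0,+0) = exp(-r*dt) * [p_u*9.992131 + p_m*2.239555 + p_d*0.218963] = 2.869737


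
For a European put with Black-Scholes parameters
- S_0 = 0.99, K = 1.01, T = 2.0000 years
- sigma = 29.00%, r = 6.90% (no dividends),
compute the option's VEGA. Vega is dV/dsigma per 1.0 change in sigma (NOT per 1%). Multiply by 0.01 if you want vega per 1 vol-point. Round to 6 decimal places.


Answer: Vega = 0.494687

Derivation:
d1 = 0.4927786519; d2 = 0.0826567188
phi(d1) = 0.3533296048; exp(-qT) = 1.0000000000; exp(-rT) = 0.8710986917
Vega = S * exp(-qT) * phi(d1) * sqrt(T) = 0.9900 * 1.0000000000 * 0.3533296048 * 1.4142135624 = 0.494687


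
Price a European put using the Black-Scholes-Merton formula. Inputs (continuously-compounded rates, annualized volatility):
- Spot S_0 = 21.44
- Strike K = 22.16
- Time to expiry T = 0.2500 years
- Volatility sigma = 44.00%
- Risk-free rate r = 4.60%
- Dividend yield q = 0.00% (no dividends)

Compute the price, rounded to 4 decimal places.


Answer: Price = 2.1407

Derivation:
d1 = (ln(S/K) + (r - q + 0.5*sigma^2) * T) / (sigma * sqrt(T)) = 0.01213397
d2 = d1 - sigma * sqrt(T) = -0.20786603
exp(-rT) = 0.98856587; exp(-qT) = 1.00000000
P = K * exp(-rT) * N(-d2) - S_0 * exp(-qT) * N(-d1)
N(-d1) = 0.49515936; N(-d2) = 0.58233321
P = 22.1600 * 0.98856587 * 0.58233321 - 21.4400 * 1.00000000 * 0.49515936 = 2.1407


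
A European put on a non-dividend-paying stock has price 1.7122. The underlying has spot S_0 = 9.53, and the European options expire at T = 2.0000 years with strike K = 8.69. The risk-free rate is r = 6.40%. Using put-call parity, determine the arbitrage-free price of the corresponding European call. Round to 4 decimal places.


Put-call parity: C - P = S_0 * exp(-qT) - K * exp(-rT).
S_0 * exp(-qT) = 9.5300 * 1.00000000 = 9.53000000
K * exp(-rT) = 8.6900 * 0.87985338 = 7.64592586
C = P + S*exp(-qT) - K*exp(-rT)
C = 1.7122 + 9.53000000 - 7.64592586 = 3.5963

Answer: Call price = 3.5963


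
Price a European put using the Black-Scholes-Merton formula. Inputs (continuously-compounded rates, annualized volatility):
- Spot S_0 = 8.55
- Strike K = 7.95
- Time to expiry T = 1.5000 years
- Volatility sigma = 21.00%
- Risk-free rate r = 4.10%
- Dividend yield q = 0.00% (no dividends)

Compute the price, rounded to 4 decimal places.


d1 = (ln(S/K) + (r - q + 0.5*sigma^2) * T) / (sigma * sqrt(T)) = 0.65060918
d2 = d1 - sigma * sqrt(T) = 0.39341276
exp(-rT) = 0.94035295; exp(-qT) = 1.00000000
P = K * exp(-rT) * N(-d2) - S_0 * exp(-qT) * N(-d1)
N(-d1) = 0.25764940; N(-d2) = 0.34700732
P = 7.9500 * 0.94035295 * 0.34700732 - 8.5500 * 1.00000000 * 0.25764940 = 0.3913

Answer: Price = 0.3913


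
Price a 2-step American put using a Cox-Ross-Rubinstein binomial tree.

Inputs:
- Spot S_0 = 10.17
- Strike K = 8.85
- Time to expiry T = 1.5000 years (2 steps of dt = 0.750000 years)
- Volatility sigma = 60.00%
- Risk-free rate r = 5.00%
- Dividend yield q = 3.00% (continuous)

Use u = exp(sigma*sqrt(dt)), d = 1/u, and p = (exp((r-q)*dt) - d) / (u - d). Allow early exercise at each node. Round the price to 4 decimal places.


Answer: Price = V(0,0) = 1.8320

Derivation:
dt = T/N = 0.750000
u = exp(sigma*sqrt(dt)) = 1.681381; d = 1/u = 0.594749
p = (exp((r-q)*dt) - d) / (u - d) = 0.386850
Discount per step: exp(-r*dt) = 0.963194
Stock lattice S(k, i) with i counting down-moves:
  k=0: S(0,0) = 10.1700
  k=1: S(1,0) = 17.0996; S(1,1) = 6.0486
  k=2: S(2,0) = 28.7510; S(2,1) = 10.1700; S(2,2) = 3.5974
Terminal payoffs V(N, i) = max(K - S_T, 0):
  V(2,0) = 0.000000; V(2,1) = 0.000000; V(2,2) = 5.252599
Backward induction: V(k, i) = exp(-r*dt) * [p * V(k+1, i) + (1-p) * V(k+1, i+1)]; then take max(V_cont, immediate exercise) for American.
  V(1,0) = exp(-r*dt) * [p*0.000000 + (1-p)*0.000000] = 0.000000; exercise = 0.000000; V(1,0) = max -> 0.000000
  V(1,1) = exp(-r*dt) * [p*0.000000 + (1-p)*5.252599] = 3.102092; exercise = 2.801399; V(1,1) = max -> 3.102092
  V(0,0) = exp(-r*dt) * [p*0.000000 + (1-p)*3.102092] = 1.832040; exercise = 0.000000; V(0,0) = max -> 1.832040


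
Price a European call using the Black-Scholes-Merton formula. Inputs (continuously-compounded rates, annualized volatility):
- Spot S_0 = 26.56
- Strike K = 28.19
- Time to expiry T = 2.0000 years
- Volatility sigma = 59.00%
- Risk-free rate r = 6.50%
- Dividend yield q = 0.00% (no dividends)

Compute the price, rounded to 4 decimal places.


d1 = (ln(S/K) + (r - q + 0.5*sigma^2) * T) / (sigma * sqrt(T)) = 0.50161318
d2 = d1 - sigma * sqrt(T) = -0.33277282
exp(-rT) = 0.87809543; exp(-qT) = 1.00000000
C = S_0 * exp(-qT) * N(d1) - K * exp(-rT) * N(d2)
N(d1) = 0.69203018; N(d2) = 0.36965289
C = 26.5600 * 1.00000000 * 0.69203018 - 28.1900 * 0.87809543 * 0.36965289 = 9.2301

Answer: Price = 9.2301


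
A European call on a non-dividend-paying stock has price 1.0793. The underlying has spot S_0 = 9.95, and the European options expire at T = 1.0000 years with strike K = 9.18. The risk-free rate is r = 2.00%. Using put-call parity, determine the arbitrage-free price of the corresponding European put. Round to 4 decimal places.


Put-call parity: C - P = S_0 * exp(-qT) - K * exp(-rT).
S_0 * exp(-qT) = 9.9500 * 1.00000000 = 9.95000000
K * exp(-rT) = 9.1800 * 0.98019867 = 8.99822382
P = C - S*exp(-qT) + K*exp(-rT)
P = 1.0793 - 9.95000000 + 8.99822382 = 0.1275

Answer: Put price = 0.1275


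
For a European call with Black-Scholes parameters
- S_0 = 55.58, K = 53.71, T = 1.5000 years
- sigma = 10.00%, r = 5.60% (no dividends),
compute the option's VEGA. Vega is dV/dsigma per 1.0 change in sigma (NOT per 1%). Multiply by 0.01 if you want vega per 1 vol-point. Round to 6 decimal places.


d1 = 1.0265339609; d2 = 0.9040594738
phi(d1) = 0.2355517794; exp(-qT) = 1.0000000000; exp(-rT) = 0.9194312561
Vega = S * exp(-qT) * phi(d1) * sqrt(T) = 55.5800 * 1.0000000000 * 0.2355517794 * 1.2247448714 = 16.034321

Answer: Vega = 16.034321


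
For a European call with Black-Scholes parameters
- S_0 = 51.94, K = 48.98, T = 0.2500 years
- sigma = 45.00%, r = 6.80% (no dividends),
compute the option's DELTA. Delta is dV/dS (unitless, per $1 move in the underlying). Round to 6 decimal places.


d1 = 0.4488429098; d2 = 0.2238429098
phi(d1) = 0.3607144929; exp(-qT) = 1.0000000000; exp(-rT) = 0.9831436846
N(d1) = 0.6732275090
Delta = exp(-qT) * N(d1) = 1.0000000000 * 0.6732275090 = 0.673228

Answer: Delta = 0.673228


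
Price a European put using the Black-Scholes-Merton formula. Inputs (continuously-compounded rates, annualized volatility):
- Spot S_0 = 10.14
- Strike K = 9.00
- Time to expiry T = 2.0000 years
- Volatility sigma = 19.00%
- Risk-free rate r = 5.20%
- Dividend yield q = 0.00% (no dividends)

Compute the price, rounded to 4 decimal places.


Answer: Price = 0.2758

Derivation:
d1 = (ln(S/K) + (r - q + 0.5*sigma^2) * T) / (sigma * sqrt(T)) = 0.96525070
d2 = d1 - sigma * sqrt(T) = 0.69655013
exp(-rT) = 0.90122530; exp(-qT) = 1.00000000
P = K * exp(-rT) * N(-d2) - S_0 * exp(-qT) * N(-d1)
N(-d1) = 0.16720963; N(-d2) = 0.24304219
P = 9.0000 * 0.90122530 * 0.24304219 - 10.1400 * 1.00000000 * 0.16720963 = 0.2758


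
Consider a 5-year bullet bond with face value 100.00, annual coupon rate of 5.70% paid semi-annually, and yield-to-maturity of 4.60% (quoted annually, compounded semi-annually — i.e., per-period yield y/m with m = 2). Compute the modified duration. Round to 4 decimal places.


Coupon per period c = face * coupon_rate / m = 2.850000
Periods per year m = 2; per-period yield y/m = 0.023000
Number of cashflows N = 10
Cashflows (t years, CF_t, discount factor 1/(1+y/m)^(m*t), PV):
  t = 0.5000: CF_t = 2.850000, DF = 0.977517, PV = 2.785924
  t = 1.0000: CF_t = 2.850000, DF = 0.955540, PV = 2.723288
  t = 1.5000: CF_t = 2.850000, DF = 0.934056, PV = 2.662061
  t = 2.0000: CF_t = 2.850000, DF = 0.913056, PV = 2.602210
  t = 2.5000: CF_t = 2.850000, DF = 0.892528, PV = 2.543705
  t = 3.0000: CF_t = 2.850000, DF = 0.872461, PV = 2.486515
  t = 3.5000: CF_t = 2.850000, DF = 0.852846, PV = 2.430611
  t = 4.0000: CF_t = 2.850000, DF = 0.833671, PV = 2.375964
  t = 4.5000: CF_t = 2.850000, DF = 0.814928, PV = 2.322545
  t = 5.0000: CF_t = 102.850000, DF = 0.796606, PV = 81.930944
Price P = sum_t PV_t = 104.863766
First compute Macaulay numerator sum_t t * PV_t:
  t * PV_t at t = 0.5000: 1.392962
  t * PV_t at t = 1.0000: 2.723288
  t * PV_t at t = 1.5000: 3.993091
  t * PV_t at t = 2.0000: 5.204420
  t * PV_t at t = 2.5000: 6.359262
  t * PV_t at t = 3.0000: 7.459545
  t * PV_t at t = 3.5000: 8.507138
  t * PV_t at t = 4.0000: 9.503855
  t * PV_t at t = 4.5000: 10.451453
  t * PV_t at t = 5.0000: 409.654720
Macaulay duration D = 465.249733 / 104.863766 = 4.436706
Modified duration = D / (1 + y/m) = 4.436706 / (1 + 0.023000) = 4.336956

Answer: Modified duration = 4.3370


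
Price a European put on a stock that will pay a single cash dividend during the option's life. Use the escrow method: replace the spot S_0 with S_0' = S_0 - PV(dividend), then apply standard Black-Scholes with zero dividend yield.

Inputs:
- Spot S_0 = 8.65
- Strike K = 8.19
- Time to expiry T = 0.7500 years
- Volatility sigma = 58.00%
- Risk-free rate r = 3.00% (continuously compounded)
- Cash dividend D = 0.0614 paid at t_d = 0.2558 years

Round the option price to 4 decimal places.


Answer: Price = 1.3706

Derivation:
PV(D) = D * exp(-r * t_d) = 0.0614 * 0.99235537 = 0.06093062
S_0' = S_0 - PV(D) = 8.6500 - 0.06093062 = 8.58906938
d1 = (ln(S_0'/K) + (r + sigma^2/2)*T) / (sigma*sqrt(T)) = 0.39066007
d2 = d1 - sigma*sqrt(T) = -0.11163467
exp(-rT) = 0.97775124
N(-d1) = 0.34802426; N(-d2) = 0.54444346
P = K * exp(-rT) * N(-d2) - S_0' * N(-d1) = 8.1900 * 0.97775124 * 0.54444346 - 8.58906938 * 0.34802426 = 1.3706


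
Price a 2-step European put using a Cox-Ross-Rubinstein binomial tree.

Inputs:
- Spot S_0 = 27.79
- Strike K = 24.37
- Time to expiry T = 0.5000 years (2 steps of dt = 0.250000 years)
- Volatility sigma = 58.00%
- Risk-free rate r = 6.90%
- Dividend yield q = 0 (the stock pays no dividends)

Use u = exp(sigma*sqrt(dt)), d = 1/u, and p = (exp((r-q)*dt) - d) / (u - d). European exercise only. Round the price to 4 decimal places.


Answer: Price = V(0,0) = 2.5042

Derivation:
dt = T/N = 0.250000
u = exp(sigma*sqrt(dt)) = 1.336427; d = 1/u = 0.748264
p = (exp((r-q)*dt) - d) / (u - d) = 0.457587
Discount per step: exp(-r*dt) = 0.982898
Stock lattice S(k, i) with i counting down-moves:
  k=0: S(0,0) = 27.7900
  k=1: S(1,0) = 37.1393; S(1,1) = 20.7942
  k=2: S(2,0) = 49.6340; S(2,1) = 27.7900; S(2,2) = 15.5596
Terminal payoffs V(N, i) = max(K - S_T, 0):
  V(2,0) = 0.000000; V(2,1) = 0.000000; V(2,2) = 8.810424
Backward induction: V(k, i) = exp(-r*dt) * [p * V(k+1, i) + (1-p) * V(k+1, i+1)].
  V(1,0) = exp(-r*dt) * [p*0.000000 + (1-p)*0.000000] = 0.000000
  V(1,1) = exp(-r*dt) * [p*0.000000 + (1-p)*8.810424] = 4.697161
  V(0,0) = exp(-r*dt) * [p*0.000000 + (1-p)*4.697161] = 2.504229


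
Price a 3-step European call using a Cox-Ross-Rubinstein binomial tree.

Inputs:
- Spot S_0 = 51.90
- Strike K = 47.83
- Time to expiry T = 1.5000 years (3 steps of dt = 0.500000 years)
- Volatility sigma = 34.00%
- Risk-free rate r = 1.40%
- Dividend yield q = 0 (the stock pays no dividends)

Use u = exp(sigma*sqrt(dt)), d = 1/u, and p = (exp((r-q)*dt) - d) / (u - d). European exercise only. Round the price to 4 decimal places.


dt = T/N = 0.500000
u = exp(sigma*sqrt(dt)) = 1.271778; d = 1/u = 0.786300
p = (exp((r-q)*dt) - d) / (u - d) = 0.454653
Discount per step: exp(-r*dt) = 0.993024
Stock lattice S(k, i) with i counting down-moves:
  k=0: S(0,0) = 51.9000
  k=1: S(1,0) = 66.0053; S(1,1) = 40.8090
  k=2: S(2,0) = 83.9441; S(2,1) = 51.9000; S(2,2) = 32.0881
  k=3: S(3,0) = 106.7583; S(3,1) = 66.0053; S(3,2) = 40.8090; S(3,3) = 25.2309
Terminal payoffs V(N, i) = max(S_T - K, 0):
  V(3,0) = 58.928333; V(3,1) = 18.175304; V(3,2) = 0.000000; V(3,3) = 0.000000
Backward induction: V(k, i) = exp(-r*dt) * [p * V(k+1, i) + (1-p) * V(k+1, i+1)].
  V(2,0) = exp(-r*dt) * [p*58.928333 + (1-p)*18.175304] = 36.447766
  V(2,1) = exp(-r*dt) * [p*18.175304 + (1-p)*0.000000] = 8.205816
  V(2,2) = exp(-r*dt) * [p*0.000000 + (1-p)*0.000000] = 0.000000
  V(1,0) = exp(-r*dt) * [p*36.447766 + (1-p)*8.205816] = 20.899299
  V(1,1) = exp(-r*dt) * [p*8.205816 + (1-p)*0.000000] = 3.704776
  V(0,0) = exp(-r*dt) * [p*20.899299 + (1-p)*3.704776] = 11.441945

Answer: Price = V(0,0) = 11.4419


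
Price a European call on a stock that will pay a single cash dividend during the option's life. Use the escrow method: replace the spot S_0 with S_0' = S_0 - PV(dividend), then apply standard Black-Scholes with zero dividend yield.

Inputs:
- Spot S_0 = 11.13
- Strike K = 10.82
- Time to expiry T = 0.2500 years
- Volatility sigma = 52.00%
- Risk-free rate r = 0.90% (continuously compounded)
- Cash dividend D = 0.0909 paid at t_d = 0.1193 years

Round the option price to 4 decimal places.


PV(D) = D * exp(-r * t_d) = 0.0909 * 0.99892688 = 0.09080245
S_0' = S_0 - PV(D) = 11.1300 - 0.09080245 = 11.03919755
d1 = (ln(S_0'/K) + (r + sigma^2/2)*T) / (sigma*sqrt(T)) = 0.21579261
d2 = d1 - sigma*sqrt(T) = -0.04420739
exp(-rT) = 0.99775253
N(d1) = 0.58542530; N(d2) = 0.48236955
C = S_0' * N(d1) - K * exp(-rT) * N(d2) = 11.03919755 * 0.58542530 - 10.8200 * 0.99775253 * 0.48236955 = 1.2551

Answer: Price = 1.2551


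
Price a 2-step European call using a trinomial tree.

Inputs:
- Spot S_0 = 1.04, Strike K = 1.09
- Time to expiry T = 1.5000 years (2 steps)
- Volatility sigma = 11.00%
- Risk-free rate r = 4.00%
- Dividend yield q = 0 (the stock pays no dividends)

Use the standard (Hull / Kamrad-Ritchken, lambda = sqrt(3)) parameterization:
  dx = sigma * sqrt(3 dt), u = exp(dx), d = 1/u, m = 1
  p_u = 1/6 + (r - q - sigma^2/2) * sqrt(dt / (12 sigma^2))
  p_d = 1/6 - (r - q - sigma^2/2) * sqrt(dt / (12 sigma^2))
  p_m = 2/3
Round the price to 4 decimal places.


Answer: Price = V(0,0) = 0.0618

Derivation:
dt = T/N = 0.750000; dx = sigma*sqrt(3*dt) = 0.165000
u = exp(dx) = 1.179393; d = 1/u = 0.847894
p_u = 0.243826, p_m = 0.666667, p_d = 0.089508
Discount per step: exp(-r*dt) = 0.970446
Stock lattice S(k, j) with j the centered position index:
  k=0: S(0,+0) = 1.0400
  k=1: S(1,-1) = 0.8818; S(1,+0) = 1.0400; S(1,+1) = 1.2266
  k=2: S(2,-2) = 0.7477; S(2,-1) = 0.8818; S(2,+0) = 1.0400; S(2,+1) = 1.2266; S(2,+2) = 1.4466
Terminal payoffs V(N, j) = max(S_T - K, 0):
  V(2,-2) = 0.000000; V(2,-1) = 0.000000; V(2,+0) = 0.000000; V(2,+1) = 0.136569; V(2,+2) = 0.356607
Backward induction: V(k, j) = exp(-r*dt) * [p_u * V(k+1, j+1) + p_m * V(k+1, j) + p_d * V(k+1, j-1)]
  V(1,-1) = exp(-r*dt) * [p_u*0.000000 + p_m*0.000000 + p_d*0.000000] = 0.000000
  V(1,+0) = exp(-r*dt) * [p_u*0.136569 + p_m*0.000000 + p_d*0.000000] = 0.032315
  V(1,+1) = exp(-r*dt) * [p_u*0.356607 + p_m*0.136569 + p_d*0.000000] = 0.172735
  V(0,+0) = exp(-r*dt) * [p_u*0.172735 + p_m*0.032315 + p_d*0.000000] = 0.061779


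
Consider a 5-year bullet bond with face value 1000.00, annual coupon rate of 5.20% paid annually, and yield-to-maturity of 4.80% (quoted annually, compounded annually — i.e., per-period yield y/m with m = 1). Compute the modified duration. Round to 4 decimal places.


Coupon per period c = face * coupon_rate / m = 52.000000
Periods per year m = 1; per-period yield y/m = 0.048000
Number of cashflows N = 5
Cashflows (t years, CF_t, discount factor 1/(1+y/m)^(m*t), PV):
  t = 1.0000: CF_t = 52.000000, DF = 0.954198, PV = 49.618321
  t = 2.0000: CF_t = 52.000000, DF = 0.910495, PV = 47.345726
  t = 3.0000: CF_t = 52.000000, DF = 0.868793, PV = 45.177219
  t = 4.0000: CF_t = 52.000000, DF = 0.829001, PV = 43.108034
  t = 5.0000: CF_t = 1052.000000, DF = 0.791031, PV = 832.164771
Price P = sum_t PV_t = 1017.414071
First compute Macaulay numerator sum_t t * PV_t:
  t * PV_t at t = 1.0000: 49.618321
  t * PV_t at t = 2.0000: 94.691452
  t * PV_t at t = 3.0000: 135.531658
  t * PV_t at t = 4.0000: 172.432135
  t * PV_t at t = 5.0000: 4160.823857
Macaulay duration D = 4613.097422 / 1017.414071 = 4.534140
Modified duration = D / (1 + y/m) = 4.534140 / (1 + 0.048000) = 4.326469

Answer: Modified duration = 4.3265


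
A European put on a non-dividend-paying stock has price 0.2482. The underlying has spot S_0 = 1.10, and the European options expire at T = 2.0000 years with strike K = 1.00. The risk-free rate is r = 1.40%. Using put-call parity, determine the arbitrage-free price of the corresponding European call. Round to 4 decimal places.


Put-call parity: C - P = S_0 * exp(-qT) - K * exp(-rT).
S_0 * exp(-qT) = 1.1000 * 1.00000000 = 1.10000000
K * exp(-rT) = 1.0000 * 0.97238837 = 0.97238837
C = P + S*exp(-qT) - K*exp(-rT)
C = 0.2482 + 1.10000000 - 0.97238837 = 0.3758

Answer: Call price = 0.3758


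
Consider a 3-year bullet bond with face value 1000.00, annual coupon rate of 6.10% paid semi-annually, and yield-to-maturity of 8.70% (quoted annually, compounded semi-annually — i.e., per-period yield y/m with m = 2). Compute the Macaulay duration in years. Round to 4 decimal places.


Answer: Macaulay duration = 2.7776 years

Derivation:
Coupon per period c = face * coupon_rate / m = 30.500000
Periods per year m = 2; per-period yield y/m = 0.043500
Number of cashflows N = 6
Cashflows (t years, CF_t, discount factor 1/(1+y/m)^(m*t), PV):
  t = 0.5000: CF_t = 30.500000, DF = 0.958313, PV = 29.228558
  t = 1.0000: CF_t = 30.500000, DF = 0.918365, PV = 28.010118
  t = 1.5000: CF_t = 30.500000, DF = 0.880081, PV = 26.842470
  t = 2.0000: CF_t = 30.500000, DF = 0.843393, PV = 25.723498
  t = 2.5000: CF_t = 30.500000, DF = 0.808235, PV = 24.651172
  t = 3.0000: CF_t = 1030.500000, DF = 0.774543, PV = 798.166095
Price P = sum_t PV_t = 932.621911
Macaulay numerator sum_t t * PV_t:
  t * PV_t at t = 0.5000: 14.614279
  t * PV_t at t = 1.0000: 28.010118
  t * PV_t at t = 1.5000: 40.263705
  t * PV_t at t = 2.0000: 51.446996
  t * PV_t at t = 2.5000: 61.627930
  t * PV_t at t = 3.0000: 2394.498286
Macaulay duration D = (sum_t t * PV_t) / P = 2590.461313 / 932.621911 = 2.777611


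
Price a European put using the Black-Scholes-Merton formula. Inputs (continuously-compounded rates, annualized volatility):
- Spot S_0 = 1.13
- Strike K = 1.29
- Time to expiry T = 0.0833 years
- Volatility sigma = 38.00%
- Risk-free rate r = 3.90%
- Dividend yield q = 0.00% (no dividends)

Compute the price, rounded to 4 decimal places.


d1 = (ln(S/K) + (r - q + 0.5*sigma^2) * T) / (sigma * sqrt(T)) = -1.12297300
d2 = d1 - sigma * sqrt(T) = -1.23264761
exp(-rT) = 0.99675657; exp(-qT) = 1.00000000
P = K * exp(-rT) * N(-d2) - S_0 * exp(-qT) * N(-d1)
N(-d1) = 0.86927552; N(-d2) = 0.89114637
P = 1.2900 * 0.99675657 * 0.89114637 - 1.1300 * 1.00000000 * 0.86927552 = 0.1636

Answer: Price = 0.1636


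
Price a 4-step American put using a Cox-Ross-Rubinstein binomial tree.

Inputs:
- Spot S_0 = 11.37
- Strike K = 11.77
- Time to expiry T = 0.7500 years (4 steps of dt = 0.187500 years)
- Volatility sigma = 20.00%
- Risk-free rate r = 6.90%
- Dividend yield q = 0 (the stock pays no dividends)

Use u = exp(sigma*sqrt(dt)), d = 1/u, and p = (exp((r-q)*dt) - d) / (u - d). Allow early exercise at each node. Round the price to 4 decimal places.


Answer: Price = V(0,0) = 0.7839

Derivation:
dt = T/N = 0.187500
u = exp(sigma*sqrt(dt)) = 1.090463; d = 1/u = 0.917042
p = (exp((r-q)*dt) - d) / (u - d) = 0.553449
Discount per step: exp(-r*dt) = 0.987146
Stock lattice S(k, i) with i counting down-moves:
  k=0: S(0,0) = 11.3700
  k=1: S(1,0) = 12.3986; S(1,1) = 10.4268
  k=2: S(2,0) = 13.5202; S(2,1) = 11.3700; S(2,2) = 9.5618
  k=3: S(3,0) = 14.7433; S(3,1) = 12.3986; S(3,2) = 10.4268; S(3,3) = 8.7685
  k=4: S(4,0) = 16.0770; S(4,1) = 13.5202; S(4,2) = 11.3700; S(4,3) = 9.5618; S(4,4) = 8.0411
Terminal payoffs V(N, i) = max(K - S_T, 0):
  V(4,0) = 0.000000; V(4,1) = 0.000000; V(4,2) = 0.400000; V(4,3) = 2.208226; V(4,4) = 3.728882
Backward induction: V(k, i) = exp(-r*dt) * [p * V(k+1, i) + (1-p) * V(k+1, i+1)]; then take max(V_cont, immediate exercise) for American.
  V(3,0) = exp(-r*dt) * [p*0.000000 + (1-p)*0.000000] = 0.000000; exercise = 0.000000; V(3,0) = max -> 0.000000
  V(3,1) = exp(-r*dt) * [p*0.000000 + (1-p)*0.400000] = 0.176324; exercise = 0.000000; V(3,1) = max -> 0.176324
  V(3,2) = exp(-r*dt) * [p*0.400000 + (1-p)*2.208226] = 1.191944; exercise = 1.343238; V(3,2) = max -> 1.343238
  V(3,3) = exp(-r*dt) * [p*2.208226 + (1-p)*3.728882] = 2.850163; exercise = 3.001457; V(3,3) = max -> 3.001457
  V(2,0) = exp(-r*dt) * [p*0.000000 + (1-p)*0.176324] = 0.077726; exercise = 0.000000; V(2,0) = max -> 0.077726
  V(2,1) = exp(-r*dt) * [p*0.176324 + (1-p)*1.343238] = 0.688446; exercise = 0.400000; V(2,1) = max -> 0.688446
  V(2,2) = exp(-r*dt) * [p*1.343238 + (1-p)*3.001457] = 2.056933; exercise = 2.208226; V(2,2) = max -> 2.208226
  V(1,0) = exp(-r*dt) * [p*0.077726 + (1-p)*0.688446] = 0.345939; exercise = 0.000000; V(1,0) = max -> 0.345939
  V(1,1) = exp(-r*dt) * [p*0.688446 + (1-p)*2.208226] = 1.349533; exercise = 1.343238; V(1,1) = max -> 1.349533
  V(0,0) = exp(-r*dt) * [p*0.345939 + (1-p)*1.349533] = 0.783887; exercise = 0.400000; V(0,0) = max -> 0.783887


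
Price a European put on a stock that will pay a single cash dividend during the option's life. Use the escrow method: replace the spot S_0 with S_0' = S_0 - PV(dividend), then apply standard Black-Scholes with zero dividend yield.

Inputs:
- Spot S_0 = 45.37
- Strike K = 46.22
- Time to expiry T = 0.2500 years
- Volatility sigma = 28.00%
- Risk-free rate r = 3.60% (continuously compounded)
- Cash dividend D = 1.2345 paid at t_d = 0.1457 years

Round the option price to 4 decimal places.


PV(D) = D * exp(-r * t_d) = 1.2345 * 0.99476853 = 1.22804175
S_0' = S_0 - PV(D) = 45.3700 - 1.22804175 = 44.14195825
d1 = (ln(S_0'/K) + (r + sigma^2/2)*T) / (sigma*sqrt(T)) = -0.19429886
d2 = d1 - sigma*sqrt(T) = -0.33429886
exp(-rT) = 0.99104038
N(-d1) = 0.57702906; N(-d2) = 0.63092298
P = K * exp(-rT) * N(-d2) - S_0' * N(-d1) = 46.2200 * 0.99104038 * 0.63092298 - 44.14195825 * 0.57702906 = 3.4288

Answer: Price = 3.4288


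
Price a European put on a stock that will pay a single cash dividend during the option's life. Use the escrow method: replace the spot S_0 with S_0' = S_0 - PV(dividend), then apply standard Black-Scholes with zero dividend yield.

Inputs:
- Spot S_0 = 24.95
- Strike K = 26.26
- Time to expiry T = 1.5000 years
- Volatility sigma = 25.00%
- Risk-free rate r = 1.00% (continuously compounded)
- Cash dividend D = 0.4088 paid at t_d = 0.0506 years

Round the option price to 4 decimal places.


Answer: Price = 3.7756

Derivation:
PV(D) = D * exp(-r * t_d) = 0.4088 * 0.99949413 = 0.40859320
S_0' = S_0 - PV(D) = 24.9500 - 0.40859320 = 24.54140680
d1 = (ln(S_0'/K) + (r + sigma^2/2)*T) / (sigma*sqrt(T)) = -0.01897572
d2 = d1 - sigma*sqrt(T) = -0.32516194
exp(-rT) = 0.98511194
N(-d1) = 0.50756976; N(-d2) = 0.62747074
P = K * exp(-rT) * N(-d2) - S_0' * N(-d1) = 26.2600 * 0.98511194 * 0.62747074 - 24.54140680 * 0.50756976 = 3.7756


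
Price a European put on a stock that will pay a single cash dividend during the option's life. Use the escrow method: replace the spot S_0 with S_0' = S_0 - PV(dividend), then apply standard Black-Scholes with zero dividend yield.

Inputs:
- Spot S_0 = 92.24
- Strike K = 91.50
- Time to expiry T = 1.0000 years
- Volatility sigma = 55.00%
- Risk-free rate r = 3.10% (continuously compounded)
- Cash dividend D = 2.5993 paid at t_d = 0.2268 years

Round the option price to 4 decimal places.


PV(D) = D * exp(-r * t_d) = 2.5993 * 0.99299386 = 2.58108894
S_0' = S_0 - PV(D) = 92.2400 - 2.58108894 = 89.65891106
d1 = (ln(S_0'/K) + (r + sigma^2/2)*T) / (sigma*sqrt(T)) = 0.29440658
d2 = d1 - sigma*sqrt(T) = -0.25559342
exp(-rT) = 0.96947557
N(-d1) = 0.38422362; N(-d2) = 0.60086760
P = K * exp(-rT) * N(-d2) - S_0' * N(-d1) = 91.5000 * 0.96947557 * 0.60086760 - 89.65891106 * 0.38422362 = 18.8521

Answer: Price = 18.8521
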